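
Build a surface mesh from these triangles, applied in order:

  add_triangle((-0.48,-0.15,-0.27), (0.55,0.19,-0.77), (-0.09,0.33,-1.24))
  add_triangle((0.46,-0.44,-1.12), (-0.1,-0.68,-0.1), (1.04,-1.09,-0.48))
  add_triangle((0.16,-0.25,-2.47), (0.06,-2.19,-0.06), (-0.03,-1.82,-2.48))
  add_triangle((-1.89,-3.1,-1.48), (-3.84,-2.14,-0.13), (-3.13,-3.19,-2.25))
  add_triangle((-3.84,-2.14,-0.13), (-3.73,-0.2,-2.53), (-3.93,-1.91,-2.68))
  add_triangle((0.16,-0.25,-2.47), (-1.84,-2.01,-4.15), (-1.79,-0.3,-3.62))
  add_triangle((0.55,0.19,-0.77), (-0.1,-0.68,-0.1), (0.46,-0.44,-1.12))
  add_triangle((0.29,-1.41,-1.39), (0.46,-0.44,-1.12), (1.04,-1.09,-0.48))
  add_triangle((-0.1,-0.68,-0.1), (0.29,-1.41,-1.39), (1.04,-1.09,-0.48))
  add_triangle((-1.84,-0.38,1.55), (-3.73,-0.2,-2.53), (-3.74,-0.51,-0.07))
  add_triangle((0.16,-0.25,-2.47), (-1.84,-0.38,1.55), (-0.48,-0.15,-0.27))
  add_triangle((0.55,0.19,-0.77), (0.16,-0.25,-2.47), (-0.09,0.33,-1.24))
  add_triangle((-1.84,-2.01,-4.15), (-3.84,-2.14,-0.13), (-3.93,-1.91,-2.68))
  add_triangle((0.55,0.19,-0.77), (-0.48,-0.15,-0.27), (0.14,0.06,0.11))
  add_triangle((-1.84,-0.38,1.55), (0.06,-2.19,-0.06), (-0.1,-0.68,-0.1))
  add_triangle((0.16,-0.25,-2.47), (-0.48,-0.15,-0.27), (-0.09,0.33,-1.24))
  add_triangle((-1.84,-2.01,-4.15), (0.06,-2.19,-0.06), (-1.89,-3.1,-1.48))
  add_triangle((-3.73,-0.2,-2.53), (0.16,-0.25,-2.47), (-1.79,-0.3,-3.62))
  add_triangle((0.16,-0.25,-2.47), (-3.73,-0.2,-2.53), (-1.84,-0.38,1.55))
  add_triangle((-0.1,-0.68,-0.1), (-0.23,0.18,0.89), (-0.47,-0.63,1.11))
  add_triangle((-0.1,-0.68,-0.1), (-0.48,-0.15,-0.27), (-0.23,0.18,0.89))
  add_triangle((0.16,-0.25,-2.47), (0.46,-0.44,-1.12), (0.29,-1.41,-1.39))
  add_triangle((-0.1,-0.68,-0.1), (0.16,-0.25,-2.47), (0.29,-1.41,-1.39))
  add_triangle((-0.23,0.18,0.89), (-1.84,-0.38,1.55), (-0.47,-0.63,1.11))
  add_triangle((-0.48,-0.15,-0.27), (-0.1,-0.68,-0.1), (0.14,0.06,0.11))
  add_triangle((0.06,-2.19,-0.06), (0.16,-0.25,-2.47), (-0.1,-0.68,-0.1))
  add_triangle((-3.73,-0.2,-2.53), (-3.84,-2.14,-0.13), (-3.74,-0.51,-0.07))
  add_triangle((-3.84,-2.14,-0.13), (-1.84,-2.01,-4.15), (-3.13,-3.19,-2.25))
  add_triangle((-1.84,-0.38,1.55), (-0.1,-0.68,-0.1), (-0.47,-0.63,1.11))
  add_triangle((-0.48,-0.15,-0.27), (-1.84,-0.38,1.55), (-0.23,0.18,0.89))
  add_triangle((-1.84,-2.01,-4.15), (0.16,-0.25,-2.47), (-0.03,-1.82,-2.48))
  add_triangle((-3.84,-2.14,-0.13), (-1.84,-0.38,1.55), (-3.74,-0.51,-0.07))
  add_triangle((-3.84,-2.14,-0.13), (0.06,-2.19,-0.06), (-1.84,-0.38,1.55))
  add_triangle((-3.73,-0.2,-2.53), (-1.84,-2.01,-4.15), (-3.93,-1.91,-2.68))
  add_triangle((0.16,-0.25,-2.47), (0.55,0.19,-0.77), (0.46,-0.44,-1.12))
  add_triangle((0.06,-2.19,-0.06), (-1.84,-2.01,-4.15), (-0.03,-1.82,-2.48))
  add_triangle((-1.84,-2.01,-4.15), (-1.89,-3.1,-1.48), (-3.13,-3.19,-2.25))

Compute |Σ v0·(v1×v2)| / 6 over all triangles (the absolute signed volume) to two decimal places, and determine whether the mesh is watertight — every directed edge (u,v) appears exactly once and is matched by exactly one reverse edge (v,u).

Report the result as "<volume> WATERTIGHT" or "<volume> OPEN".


Per-triangle v0·(v1×v2)/6:
  t1: -0.0292
  t2: -0.1245
  t3: +0.2076
  t4: +1.4983
  t5: +2.6314
  t6: +1.3827
  t7: +0.0150
  t8: +0.1832
  t9: +0.1429
  t10: +0.1069
  t11: +0.0221
  t12: +0.1126
  t13: +2.3378
  t14: +0.0014
  t15: -0.1225
  t16: +0.1019
  t17: +1.9869
  t18: -0.0597
  t19: -0.9008
  t20: +0.0020
  t21: -0.0520
  t22: +0.1756
  t23: +0.1108
  t24: +0.1636
  t25: +0.0016
  t26: -0.1112
  t27: +2.4899
  t28: +2.4311
  t29: +0.1745
  t30: +0.0362
  t31: +1.2373
  t32: +1.6011
  t33: +2.2687
  t34: +3.0485
  t35: +0.1100
  t36: +1.5616
  t37: +1.7227
Σ = +26.4657 → |volume| = 26.47

Directed edges: 111 total; 9 unmatched, e.g. (-1.89,-3.1,-1.48)→(-3.84,-2.14,-0.13) → open.

26.47 OPEN


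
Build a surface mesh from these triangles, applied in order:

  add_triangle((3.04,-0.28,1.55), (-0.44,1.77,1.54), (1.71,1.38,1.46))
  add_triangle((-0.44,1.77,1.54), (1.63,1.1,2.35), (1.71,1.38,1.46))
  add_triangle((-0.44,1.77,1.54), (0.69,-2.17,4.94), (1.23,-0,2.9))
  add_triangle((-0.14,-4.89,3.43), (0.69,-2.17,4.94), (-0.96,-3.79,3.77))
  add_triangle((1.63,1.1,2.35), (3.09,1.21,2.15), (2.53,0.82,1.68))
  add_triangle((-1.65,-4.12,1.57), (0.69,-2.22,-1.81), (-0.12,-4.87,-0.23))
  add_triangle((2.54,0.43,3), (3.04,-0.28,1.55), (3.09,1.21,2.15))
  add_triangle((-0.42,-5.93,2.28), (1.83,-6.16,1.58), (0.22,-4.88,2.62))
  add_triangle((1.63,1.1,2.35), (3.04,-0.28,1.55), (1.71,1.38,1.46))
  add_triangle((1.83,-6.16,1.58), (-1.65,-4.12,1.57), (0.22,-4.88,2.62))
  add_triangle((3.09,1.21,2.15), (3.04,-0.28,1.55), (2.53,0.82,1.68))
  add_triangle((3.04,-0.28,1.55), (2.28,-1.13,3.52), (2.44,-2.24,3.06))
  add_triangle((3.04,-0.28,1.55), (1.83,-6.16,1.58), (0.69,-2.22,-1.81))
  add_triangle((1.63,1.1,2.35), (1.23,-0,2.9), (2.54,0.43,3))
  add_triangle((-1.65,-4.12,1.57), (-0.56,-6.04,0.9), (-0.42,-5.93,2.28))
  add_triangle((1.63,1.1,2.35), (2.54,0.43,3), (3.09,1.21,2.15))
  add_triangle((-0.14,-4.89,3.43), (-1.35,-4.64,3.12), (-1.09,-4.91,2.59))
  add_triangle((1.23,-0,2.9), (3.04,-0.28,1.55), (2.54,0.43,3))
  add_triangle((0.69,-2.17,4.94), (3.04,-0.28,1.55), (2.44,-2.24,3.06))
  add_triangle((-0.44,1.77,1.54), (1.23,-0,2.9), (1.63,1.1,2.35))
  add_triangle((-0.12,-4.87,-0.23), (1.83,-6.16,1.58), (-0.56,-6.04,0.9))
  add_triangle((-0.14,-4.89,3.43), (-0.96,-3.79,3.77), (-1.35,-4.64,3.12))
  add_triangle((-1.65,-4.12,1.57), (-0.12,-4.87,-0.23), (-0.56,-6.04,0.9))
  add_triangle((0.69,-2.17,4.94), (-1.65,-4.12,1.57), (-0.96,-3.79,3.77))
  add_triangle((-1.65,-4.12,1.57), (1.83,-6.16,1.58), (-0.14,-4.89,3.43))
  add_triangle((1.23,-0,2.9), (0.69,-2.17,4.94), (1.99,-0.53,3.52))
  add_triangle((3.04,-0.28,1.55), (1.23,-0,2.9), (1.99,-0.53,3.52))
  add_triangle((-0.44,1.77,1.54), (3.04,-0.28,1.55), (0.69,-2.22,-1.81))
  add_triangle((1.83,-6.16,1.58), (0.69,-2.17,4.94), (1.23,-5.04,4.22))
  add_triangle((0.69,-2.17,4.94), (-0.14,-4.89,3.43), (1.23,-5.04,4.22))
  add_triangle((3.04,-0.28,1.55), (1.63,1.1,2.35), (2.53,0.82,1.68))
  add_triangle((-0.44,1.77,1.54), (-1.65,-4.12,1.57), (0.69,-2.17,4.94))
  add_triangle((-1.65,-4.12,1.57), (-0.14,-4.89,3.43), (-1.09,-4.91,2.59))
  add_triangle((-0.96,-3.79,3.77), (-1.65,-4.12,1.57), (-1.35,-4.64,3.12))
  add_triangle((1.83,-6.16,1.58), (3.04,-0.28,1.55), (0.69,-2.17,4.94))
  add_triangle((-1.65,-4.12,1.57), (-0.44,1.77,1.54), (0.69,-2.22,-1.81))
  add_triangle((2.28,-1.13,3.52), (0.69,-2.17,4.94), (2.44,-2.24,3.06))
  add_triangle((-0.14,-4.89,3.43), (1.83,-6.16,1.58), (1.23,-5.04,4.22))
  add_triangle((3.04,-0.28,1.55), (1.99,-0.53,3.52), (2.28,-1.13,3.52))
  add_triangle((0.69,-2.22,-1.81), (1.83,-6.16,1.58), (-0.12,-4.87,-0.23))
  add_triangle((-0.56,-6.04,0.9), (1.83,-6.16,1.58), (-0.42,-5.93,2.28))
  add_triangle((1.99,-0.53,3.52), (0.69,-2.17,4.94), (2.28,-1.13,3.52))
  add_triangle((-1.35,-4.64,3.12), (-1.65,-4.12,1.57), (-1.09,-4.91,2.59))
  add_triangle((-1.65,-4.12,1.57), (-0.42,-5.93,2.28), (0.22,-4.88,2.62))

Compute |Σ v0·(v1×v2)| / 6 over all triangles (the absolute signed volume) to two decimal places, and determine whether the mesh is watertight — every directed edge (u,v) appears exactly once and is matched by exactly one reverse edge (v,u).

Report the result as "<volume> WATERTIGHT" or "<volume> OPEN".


Per-triangle v0·(v1×v2)/6:
  t1: -0.8591
  t2: +0.6980
  t3: +2.3487
  t4: +3.0533
  t5: -0.0878
  t6: +1.0765
  t7: +1.0978
  t8: +2.1066
  t9: +0.8107
  t10: -3.3893
  t11: +0.0112
  t12: +1.5607
  t13: +7.2694
  t14: +0.5423
  t15: +1.9074
  t16: +0.6467
  t17: +0.7430
  t18: +0.6667
  t19: -2.7468
  t20: +1.1230
  t21: +2.5309
  t22: +1.1961
  t23: +0.9008
  t24: -0.9143
  t25: +5.5805
  t26: +0.8813
  t27: +0.5431
  t28: -0.0334
  t29: +1.3391
  t30: +3.4084
  t31: -0.5633
  t32: +5.6155
  t33: -0.0450
  t34: +0.2939
  t35: +13.2378
  t36: -0.3059
  t37: +2.0087
  t38: +4.1896
  t39: +0.7537
  t40: +3.8737
  t41: +3.2887
  t42: +0.9828
  t43: +0.5626
  t44: +0.9904
Σ = +68.8946 → |volume| = 68.89

Directed edges: 132 total, each appears once with its reverse present → watertight.

68.89 WATERTIGHT


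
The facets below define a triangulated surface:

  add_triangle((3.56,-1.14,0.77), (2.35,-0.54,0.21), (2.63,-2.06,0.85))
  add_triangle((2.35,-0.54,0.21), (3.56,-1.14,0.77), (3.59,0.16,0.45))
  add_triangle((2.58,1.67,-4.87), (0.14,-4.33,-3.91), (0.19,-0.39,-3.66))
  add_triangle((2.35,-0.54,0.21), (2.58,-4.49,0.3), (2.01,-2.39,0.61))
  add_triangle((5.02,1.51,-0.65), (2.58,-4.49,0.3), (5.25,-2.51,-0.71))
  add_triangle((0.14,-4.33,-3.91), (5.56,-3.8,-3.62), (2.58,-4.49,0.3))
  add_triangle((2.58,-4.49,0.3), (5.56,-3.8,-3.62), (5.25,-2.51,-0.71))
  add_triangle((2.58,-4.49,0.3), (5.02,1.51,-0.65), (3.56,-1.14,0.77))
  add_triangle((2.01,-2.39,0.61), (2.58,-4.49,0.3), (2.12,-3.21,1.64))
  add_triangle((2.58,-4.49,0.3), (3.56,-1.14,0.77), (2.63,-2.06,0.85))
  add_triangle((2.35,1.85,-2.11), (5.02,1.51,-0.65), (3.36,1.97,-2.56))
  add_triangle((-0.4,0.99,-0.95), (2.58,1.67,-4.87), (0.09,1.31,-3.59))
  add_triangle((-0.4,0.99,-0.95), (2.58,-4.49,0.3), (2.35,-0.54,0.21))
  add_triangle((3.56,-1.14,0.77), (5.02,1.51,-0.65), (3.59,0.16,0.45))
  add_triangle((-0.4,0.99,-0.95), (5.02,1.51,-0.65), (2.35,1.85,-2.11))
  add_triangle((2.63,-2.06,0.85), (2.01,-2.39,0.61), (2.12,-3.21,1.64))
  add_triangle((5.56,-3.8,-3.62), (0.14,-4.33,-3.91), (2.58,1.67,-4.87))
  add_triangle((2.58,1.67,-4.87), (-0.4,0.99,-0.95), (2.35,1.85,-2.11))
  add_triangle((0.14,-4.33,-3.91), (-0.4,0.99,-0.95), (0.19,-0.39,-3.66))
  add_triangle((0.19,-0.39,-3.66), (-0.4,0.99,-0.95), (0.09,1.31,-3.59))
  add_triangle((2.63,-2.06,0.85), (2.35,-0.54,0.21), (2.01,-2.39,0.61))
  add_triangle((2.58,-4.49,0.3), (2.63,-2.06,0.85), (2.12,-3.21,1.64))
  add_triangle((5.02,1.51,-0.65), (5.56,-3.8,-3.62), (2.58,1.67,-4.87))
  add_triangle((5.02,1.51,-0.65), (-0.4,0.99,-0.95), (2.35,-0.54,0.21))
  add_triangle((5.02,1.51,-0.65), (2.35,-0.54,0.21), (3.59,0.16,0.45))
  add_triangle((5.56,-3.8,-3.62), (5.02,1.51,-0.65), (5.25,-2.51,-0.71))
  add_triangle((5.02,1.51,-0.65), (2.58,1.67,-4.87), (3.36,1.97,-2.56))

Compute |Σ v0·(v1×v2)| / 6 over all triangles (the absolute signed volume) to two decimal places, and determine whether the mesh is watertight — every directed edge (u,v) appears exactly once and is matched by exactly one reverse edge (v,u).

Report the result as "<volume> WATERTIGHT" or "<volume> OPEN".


Per-triangle v0·(v1×v2)/6:
  t1: -0.1801
  t2: -0.1906
  t3: +5.4713
  t4: -0.6045
  t5: +2.3025
  t6: +17.4175
  t7: +8.8207
  t8: +4.2507
  t9: -0.5864
  t10: +0.7976
  t11: +0.5830
  t12: +0.9190
  t13: -1.3711
  t14: +0.7448
  t15: +0.7193
  t16: -0.3683
  t17: +24.6676
  t18: +1.4902
  t19: +1.1145
  t20: +0.3998
  t21: -0.2190
  t22: +1.3960
  t23: +22.9373
  t24: -0.5673
  t25: -0.5586
  t26: +9.7836
  t27: +2.0514
Σ = +101.2209 → |volume| = 101.22

Directed edges: 81 total; 9 unmatched, e.g. (0.19,-0.39,-3.66)→(2.58,1.67,-4.87) → open.

101.22 OPEN


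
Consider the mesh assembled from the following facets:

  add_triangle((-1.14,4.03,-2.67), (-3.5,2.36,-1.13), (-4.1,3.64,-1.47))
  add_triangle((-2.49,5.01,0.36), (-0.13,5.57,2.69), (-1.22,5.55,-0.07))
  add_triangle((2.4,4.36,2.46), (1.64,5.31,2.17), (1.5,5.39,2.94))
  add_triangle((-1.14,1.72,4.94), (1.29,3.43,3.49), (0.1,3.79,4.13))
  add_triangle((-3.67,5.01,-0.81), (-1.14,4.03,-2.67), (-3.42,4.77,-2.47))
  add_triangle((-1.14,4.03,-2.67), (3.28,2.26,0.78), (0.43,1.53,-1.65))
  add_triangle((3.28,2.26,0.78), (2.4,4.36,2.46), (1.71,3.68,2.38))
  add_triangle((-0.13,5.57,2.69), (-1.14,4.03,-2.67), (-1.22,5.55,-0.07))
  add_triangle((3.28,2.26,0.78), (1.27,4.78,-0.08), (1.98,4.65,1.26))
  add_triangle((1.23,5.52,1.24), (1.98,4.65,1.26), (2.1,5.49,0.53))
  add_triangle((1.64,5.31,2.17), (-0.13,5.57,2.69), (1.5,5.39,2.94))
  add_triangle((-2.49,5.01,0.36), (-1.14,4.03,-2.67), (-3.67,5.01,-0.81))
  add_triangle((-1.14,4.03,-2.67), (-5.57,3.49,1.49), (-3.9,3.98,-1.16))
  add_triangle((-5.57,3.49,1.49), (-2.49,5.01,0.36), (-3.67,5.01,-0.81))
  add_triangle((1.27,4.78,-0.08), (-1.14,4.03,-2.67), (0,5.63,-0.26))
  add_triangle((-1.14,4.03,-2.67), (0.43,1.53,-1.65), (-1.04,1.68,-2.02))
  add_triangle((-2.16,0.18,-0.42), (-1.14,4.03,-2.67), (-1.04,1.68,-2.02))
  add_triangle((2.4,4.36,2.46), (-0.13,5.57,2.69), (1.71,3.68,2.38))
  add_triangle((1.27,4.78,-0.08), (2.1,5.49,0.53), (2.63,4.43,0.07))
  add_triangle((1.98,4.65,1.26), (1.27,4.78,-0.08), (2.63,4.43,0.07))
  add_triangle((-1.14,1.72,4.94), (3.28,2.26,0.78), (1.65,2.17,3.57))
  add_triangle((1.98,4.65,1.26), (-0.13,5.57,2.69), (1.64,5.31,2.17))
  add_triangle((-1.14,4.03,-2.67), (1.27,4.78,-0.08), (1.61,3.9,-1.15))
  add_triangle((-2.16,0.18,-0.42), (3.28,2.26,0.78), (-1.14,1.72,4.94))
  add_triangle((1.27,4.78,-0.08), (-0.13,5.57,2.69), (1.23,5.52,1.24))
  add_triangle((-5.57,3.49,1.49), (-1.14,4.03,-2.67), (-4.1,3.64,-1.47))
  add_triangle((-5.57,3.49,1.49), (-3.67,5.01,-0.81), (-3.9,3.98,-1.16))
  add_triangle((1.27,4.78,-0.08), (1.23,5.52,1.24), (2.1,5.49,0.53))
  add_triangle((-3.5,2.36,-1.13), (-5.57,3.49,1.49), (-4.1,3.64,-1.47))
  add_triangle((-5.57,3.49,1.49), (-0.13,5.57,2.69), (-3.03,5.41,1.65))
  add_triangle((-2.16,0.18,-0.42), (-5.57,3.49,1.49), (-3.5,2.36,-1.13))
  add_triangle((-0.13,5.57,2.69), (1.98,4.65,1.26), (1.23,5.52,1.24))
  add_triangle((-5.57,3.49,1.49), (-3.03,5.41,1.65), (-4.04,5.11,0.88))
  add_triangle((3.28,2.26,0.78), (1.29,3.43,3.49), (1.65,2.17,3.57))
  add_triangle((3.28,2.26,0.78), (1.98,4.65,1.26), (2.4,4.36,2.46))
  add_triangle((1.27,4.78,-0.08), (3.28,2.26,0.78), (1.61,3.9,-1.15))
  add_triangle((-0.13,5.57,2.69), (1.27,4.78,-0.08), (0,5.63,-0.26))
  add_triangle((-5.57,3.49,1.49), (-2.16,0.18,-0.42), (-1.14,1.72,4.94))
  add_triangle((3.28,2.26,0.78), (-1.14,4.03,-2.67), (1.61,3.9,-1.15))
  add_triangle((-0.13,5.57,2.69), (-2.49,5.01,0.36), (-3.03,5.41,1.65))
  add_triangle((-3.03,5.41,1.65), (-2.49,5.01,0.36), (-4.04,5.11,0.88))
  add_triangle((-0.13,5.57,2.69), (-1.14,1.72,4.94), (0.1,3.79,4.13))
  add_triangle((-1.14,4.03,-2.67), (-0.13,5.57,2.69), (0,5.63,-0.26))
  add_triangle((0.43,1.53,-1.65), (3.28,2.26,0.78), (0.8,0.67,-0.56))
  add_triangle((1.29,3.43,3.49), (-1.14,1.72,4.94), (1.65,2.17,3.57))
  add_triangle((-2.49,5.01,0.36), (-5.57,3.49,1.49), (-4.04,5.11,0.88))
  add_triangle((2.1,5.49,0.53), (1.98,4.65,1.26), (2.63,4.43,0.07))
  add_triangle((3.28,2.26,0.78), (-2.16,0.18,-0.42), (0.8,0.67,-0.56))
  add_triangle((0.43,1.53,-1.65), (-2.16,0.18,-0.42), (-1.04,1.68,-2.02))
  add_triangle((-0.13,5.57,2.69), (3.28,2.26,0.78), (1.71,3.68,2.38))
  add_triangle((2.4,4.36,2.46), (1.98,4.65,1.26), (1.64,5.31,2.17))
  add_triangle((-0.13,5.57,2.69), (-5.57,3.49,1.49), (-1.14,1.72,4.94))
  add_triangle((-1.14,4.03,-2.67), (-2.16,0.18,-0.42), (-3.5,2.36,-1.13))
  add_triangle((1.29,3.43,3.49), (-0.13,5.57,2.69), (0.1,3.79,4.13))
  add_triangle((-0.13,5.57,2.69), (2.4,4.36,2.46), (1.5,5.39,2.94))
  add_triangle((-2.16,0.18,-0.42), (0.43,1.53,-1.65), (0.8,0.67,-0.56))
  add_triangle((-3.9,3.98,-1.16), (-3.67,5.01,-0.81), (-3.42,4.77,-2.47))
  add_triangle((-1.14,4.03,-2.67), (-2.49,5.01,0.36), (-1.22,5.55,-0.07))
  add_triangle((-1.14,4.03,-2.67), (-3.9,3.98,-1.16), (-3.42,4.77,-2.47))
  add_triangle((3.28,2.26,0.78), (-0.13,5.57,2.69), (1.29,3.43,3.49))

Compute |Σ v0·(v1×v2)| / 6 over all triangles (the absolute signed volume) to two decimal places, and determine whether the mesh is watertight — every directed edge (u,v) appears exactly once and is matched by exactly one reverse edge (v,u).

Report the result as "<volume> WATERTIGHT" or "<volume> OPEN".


114.24 WATERTIGHT

Per-triangle v0·(v1×v2)/6:
  t1: +0.8972
  t2: +3.9741
  t3: +0.7862
  t4: +2.1374
  t5: +2.4454
  t6: +2.9949
  t7: +0.3357
  t8: +2.0026
  t9: +2.3708
  t10: +0.7844
  t11: +1.1470
  t12: +3.7591
  t13: -2.5388
  t14: +4.9680
  t15: +2.8095
  t16: +0.7670
  t17: +1.1707
  t18: +0.8091
  t19: +0.6462
  t20: -1.4631
  t21: -1.4092
  t22: +0.8493
  t23: +3.1002
  t24: -4.6242
  t25: +1.1842
  t26: +4.9427
  t27: +2.9884
  t28: +0.7980
  t29: +1.6566
  t30: +4.3784
  t31: +2.4055
  t32: +1.5211
  t33: +2.6639
  t34: +2.6165
  t35: +2.2260
  t36: +2.6894
  t37: +3.5293
  t38: +4.1174
  t39: -0.3755
  t40: +3.4309
  t41: +1.4339
  t42: +3.0669
  t43: +3.4556
  t44: +0.3922
  t45: +2.9120
  t46: +0.0899
  t47: +0.7601
  t48: -0.6903
  t49: -0.0303
  t50: -2.3841
  t51: +0.9233
  t52: +21.1375
  t53: +1.1863
  t54: +2.6041
  t55: -0.2477
  t56: -0.0564
  t57: +1.4285
  t58: +3.4639
  t59: -0.7679
  t60: +6.0688
Σ = +114.2387 → |volume| = 114.24

Directed edges: 180 total, each appears once with its reverse present → watertight.


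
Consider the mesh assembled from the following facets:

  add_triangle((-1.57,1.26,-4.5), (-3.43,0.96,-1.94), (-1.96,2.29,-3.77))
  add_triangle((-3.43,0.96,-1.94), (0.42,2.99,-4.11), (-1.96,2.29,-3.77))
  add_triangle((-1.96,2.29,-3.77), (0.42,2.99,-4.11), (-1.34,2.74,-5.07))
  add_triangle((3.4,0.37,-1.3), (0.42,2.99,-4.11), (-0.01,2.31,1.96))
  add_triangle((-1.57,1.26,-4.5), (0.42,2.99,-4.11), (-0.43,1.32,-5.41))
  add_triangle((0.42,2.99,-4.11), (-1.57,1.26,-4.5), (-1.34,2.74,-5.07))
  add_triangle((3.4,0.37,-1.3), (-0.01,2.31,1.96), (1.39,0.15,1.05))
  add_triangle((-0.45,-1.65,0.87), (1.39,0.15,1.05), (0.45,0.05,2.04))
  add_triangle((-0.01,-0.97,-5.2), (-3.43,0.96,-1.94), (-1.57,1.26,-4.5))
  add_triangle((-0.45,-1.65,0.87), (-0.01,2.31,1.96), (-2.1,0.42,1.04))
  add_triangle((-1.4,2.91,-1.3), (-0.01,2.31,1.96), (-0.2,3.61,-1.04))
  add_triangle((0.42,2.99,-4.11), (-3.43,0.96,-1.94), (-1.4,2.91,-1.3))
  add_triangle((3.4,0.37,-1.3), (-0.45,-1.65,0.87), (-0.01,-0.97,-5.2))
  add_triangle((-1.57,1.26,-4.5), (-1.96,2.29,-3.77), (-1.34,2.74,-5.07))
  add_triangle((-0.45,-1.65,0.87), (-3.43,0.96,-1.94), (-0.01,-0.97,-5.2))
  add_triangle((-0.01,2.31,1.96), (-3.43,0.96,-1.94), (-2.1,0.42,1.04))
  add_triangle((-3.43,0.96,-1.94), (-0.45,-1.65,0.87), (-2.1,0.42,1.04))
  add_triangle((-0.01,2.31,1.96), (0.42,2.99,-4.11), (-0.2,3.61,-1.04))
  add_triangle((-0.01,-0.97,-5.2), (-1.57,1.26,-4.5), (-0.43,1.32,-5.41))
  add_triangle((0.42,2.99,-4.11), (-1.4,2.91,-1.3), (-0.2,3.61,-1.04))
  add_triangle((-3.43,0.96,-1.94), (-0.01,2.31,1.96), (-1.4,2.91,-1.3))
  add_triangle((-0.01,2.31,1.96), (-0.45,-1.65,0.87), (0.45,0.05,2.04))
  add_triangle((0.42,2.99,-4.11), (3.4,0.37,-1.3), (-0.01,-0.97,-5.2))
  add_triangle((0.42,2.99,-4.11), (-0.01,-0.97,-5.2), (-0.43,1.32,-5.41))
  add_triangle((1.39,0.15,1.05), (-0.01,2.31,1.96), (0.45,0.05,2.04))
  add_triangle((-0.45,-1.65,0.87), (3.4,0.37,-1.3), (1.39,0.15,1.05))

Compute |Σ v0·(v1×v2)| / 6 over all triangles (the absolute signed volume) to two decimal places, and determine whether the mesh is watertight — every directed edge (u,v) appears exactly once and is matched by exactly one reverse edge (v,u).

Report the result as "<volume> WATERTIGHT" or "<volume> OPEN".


74.92 WATERTIGHT

Per-triangle v0·(v1×v2)/6:
  t1: +2.3473
  t2: +0.3999
  t3: +0.9475
  t4: +8.4360
  t5: +2.2813
  t6: +1.2444
  t7: +2.0725
  t8: +0.6311
  t9: +4.4454
  t10: +1.7134
  t11: +1.9241
  t12: +5.3558
  t13: +5.1044
  t14: +1.0355
  t15: +5.8989
  t16: +3.1268
  t17: +2.1539
  t18: +1.1557
  t19: +2.3883
  t20: +2.5840
  t21: +3.4999
  t22: +0.7450
  t23: +10.8507
  t24: +2.2299
  t25: +0.9096
  t26: +1.4343
Σ = +74.9155 → |volume| = 74.92

Directed edges: 78 total, each appears once with its reverse present → watertight.


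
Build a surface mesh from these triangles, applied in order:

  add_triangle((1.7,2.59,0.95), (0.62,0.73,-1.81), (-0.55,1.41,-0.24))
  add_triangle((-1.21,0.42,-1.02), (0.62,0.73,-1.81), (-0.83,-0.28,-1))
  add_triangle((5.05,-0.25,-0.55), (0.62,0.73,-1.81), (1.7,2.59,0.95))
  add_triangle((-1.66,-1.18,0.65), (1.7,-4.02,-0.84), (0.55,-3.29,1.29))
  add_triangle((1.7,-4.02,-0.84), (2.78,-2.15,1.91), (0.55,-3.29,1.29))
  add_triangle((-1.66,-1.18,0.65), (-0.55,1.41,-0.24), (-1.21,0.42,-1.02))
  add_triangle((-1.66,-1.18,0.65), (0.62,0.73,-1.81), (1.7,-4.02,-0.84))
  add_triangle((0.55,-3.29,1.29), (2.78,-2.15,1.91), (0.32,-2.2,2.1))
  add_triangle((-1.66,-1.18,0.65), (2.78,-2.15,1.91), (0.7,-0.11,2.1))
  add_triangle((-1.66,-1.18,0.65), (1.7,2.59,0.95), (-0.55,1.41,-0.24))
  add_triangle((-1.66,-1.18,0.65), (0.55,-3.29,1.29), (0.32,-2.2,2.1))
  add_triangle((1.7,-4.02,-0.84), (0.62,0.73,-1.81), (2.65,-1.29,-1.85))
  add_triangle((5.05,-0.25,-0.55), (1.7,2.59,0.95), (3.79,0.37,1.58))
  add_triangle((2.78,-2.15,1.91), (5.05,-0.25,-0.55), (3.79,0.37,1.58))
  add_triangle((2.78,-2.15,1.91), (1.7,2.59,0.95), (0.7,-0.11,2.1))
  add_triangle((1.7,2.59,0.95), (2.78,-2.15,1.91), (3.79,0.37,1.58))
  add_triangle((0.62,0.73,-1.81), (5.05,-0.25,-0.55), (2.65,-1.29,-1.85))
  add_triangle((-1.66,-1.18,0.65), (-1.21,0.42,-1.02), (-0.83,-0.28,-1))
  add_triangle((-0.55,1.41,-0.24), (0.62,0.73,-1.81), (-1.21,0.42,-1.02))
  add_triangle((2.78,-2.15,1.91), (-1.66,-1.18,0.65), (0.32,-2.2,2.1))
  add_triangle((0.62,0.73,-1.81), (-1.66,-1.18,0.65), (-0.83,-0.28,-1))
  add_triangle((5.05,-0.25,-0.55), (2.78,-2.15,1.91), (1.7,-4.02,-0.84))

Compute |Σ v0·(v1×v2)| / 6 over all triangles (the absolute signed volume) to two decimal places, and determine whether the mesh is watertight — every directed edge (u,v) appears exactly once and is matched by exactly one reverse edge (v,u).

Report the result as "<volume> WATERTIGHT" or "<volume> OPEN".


Per-triangle v0·(v1×v2)/6:
  t1: +1.3694
  t2: +0.3245
  t3: +4.6487
  t4: +2.3551
  t5: +3.8085
  t6: +0.5830
  t7: +2.2810
  t8: +1.6703
  t9: +2.2061
  t10: +0.9791
  t11: +1.2552
  t12: +1.7838
  t13: +3.9525
  t14: +4.4138
  t15: +2.9728
  t16: +1.5191
  t17: +2.6992
  t18: +0.3412
  t19: +0.6161
  t20: -0.5265
  t21: +0.0284
  t22: +8.4393
Σ = +47.7204 → |volume| = 47.72

Directed edges: 66 total; 6 unmatched, e.g. (0.7,-0.11,2.1)→(-1.66,-1.18,0.65) → open.

47.72 OPEN


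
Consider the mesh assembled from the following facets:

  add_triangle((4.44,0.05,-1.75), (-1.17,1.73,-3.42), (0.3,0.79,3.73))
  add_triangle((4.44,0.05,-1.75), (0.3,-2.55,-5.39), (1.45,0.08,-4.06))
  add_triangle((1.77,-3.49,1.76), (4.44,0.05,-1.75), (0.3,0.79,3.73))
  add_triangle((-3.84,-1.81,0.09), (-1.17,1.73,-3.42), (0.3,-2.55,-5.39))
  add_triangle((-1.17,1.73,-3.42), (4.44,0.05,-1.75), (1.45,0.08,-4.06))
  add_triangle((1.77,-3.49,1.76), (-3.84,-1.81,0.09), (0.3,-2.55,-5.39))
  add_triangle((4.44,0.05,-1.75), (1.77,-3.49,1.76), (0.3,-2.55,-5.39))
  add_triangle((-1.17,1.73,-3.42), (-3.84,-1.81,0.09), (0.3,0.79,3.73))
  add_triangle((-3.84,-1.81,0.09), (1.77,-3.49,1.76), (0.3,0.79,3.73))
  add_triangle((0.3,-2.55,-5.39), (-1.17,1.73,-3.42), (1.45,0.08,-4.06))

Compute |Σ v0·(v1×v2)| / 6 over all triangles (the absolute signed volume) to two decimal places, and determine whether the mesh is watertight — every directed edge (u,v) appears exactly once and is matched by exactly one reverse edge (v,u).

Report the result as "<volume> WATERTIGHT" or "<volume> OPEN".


104.05 WATERTIGHT

Per-triangle v0·(v1×v2)/6:
  t1: +7.2233
  t2: +6.8399
  t3: +11.4258
  t4: +13.7981
  t5: +4.3171
  t6: +18.0007
  t7: +18.3363
  t8: +6.8877
  t9: +11.0902
  t10: +6.1265
Σ = +104.0455 → |volume| = 104.05

Directed edges: 30 total, each appears once with its reverse present → watertight.


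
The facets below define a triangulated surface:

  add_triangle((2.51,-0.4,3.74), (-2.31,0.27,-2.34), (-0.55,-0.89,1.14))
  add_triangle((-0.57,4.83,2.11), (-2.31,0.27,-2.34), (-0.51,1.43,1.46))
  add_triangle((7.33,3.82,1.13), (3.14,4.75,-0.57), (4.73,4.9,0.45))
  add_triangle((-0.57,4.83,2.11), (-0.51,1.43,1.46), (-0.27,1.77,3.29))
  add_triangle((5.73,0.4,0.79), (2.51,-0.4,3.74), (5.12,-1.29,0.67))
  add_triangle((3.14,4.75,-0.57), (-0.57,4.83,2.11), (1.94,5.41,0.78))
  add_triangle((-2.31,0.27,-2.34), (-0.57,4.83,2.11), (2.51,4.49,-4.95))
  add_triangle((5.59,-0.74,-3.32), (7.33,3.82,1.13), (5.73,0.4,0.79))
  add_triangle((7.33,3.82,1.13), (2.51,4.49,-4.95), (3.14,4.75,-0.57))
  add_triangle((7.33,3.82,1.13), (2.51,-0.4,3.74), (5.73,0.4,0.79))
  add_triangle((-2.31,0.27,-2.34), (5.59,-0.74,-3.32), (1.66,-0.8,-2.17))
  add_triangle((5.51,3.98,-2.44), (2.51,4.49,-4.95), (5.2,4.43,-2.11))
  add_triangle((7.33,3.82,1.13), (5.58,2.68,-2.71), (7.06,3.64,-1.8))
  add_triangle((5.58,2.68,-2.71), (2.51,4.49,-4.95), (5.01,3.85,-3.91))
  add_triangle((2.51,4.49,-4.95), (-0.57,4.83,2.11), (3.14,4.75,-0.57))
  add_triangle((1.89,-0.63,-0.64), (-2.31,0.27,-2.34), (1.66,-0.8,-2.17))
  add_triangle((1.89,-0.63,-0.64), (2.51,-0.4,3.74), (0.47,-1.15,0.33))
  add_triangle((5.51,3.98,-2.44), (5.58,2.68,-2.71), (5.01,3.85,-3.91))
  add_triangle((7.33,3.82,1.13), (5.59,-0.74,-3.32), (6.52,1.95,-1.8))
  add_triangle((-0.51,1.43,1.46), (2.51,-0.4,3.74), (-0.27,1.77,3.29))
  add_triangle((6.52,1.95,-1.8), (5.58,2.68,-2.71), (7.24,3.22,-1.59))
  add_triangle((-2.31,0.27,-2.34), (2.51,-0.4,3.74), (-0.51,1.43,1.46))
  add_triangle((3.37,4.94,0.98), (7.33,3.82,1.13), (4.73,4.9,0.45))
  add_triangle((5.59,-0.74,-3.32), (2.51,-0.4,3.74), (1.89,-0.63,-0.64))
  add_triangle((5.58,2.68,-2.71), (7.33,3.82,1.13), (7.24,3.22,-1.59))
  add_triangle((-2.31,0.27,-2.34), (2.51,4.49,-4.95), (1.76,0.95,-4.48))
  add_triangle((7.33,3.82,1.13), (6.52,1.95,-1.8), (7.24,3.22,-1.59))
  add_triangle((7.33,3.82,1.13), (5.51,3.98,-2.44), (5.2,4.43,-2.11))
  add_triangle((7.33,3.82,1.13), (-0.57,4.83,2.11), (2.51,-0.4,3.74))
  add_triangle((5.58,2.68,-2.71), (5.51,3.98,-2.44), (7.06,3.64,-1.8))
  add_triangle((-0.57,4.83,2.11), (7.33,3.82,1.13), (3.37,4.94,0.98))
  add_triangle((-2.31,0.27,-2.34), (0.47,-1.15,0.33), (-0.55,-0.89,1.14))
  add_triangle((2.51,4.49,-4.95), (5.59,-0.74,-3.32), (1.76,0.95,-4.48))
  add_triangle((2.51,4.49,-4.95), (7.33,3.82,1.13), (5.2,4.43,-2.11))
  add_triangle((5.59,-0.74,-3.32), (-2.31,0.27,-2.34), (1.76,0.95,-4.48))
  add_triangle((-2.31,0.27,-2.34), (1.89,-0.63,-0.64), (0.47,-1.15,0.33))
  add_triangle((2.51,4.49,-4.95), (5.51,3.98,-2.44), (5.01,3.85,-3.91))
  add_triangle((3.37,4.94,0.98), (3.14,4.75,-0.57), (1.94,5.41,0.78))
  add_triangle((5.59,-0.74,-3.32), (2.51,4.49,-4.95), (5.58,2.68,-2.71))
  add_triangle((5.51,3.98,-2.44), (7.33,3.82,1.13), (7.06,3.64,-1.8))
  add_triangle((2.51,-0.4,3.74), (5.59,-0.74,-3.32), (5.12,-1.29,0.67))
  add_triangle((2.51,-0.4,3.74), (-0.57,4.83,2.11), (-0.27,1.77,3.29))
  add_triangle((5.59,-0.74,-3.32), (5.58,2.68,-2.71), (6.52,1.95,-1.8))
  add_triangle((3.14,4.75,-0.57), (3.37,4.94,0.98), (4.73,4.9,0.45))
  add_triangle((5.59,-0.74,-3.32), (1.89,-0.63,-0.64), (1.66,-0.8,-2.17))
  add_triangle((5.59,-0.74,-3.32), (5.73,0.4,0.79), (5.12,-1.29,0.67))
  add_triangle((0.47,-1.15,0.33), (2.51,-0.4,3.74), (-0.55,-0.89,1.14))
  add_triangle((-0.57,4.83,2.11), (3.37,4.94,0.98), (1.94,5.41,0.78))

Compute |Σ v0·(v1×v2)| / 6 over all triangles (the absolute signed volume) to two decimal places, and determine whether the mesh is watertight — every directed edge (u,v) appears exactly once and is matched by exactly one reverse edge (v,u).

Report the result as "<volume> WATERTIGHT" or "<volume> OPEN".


Per-triangle v0·(v1×v2)/6:
  t1: +0.3703
  t2: +2.2071
  t3: +2.0736
  t4: +0.6503
  t5: +5.3594
  t6: +0.7734
  t7: +18.6898
  t8: +12.7954
  t9: +16.2032
  t10: +10.7885
  t11: +1.9672
  t12: +2.8494
  t13: +0.6331
  t14: +0.4985
  t15: +14.1162
  t16: +0.0106
  t17: +1.5035
  t18: +2.1485
  t19: +5.1225
  t20: -0.4795
  t21: +1.7895
  t22: +0.7129
  t23: +2.4557
  t24: +1.8204
  t25: +1.6587
  t26: +8.1998
  t27: +2.8912
  t28: +2.9692
  t29: +25.5883
  t30: +1.9654
  t31: +5.6643
  t32: +0.7692
  t33: +11.6186
  t34: +0.1037
  t35: +4.2057
  t36: +1.0540
  t37: +3.3432
  t38: +2.1555
  t39: +13.7319
  t40: +4.0693
  t41: -2.7494
  t42: +5.1822
  t43: +5.0174
  t44: +1.7705
  t45: +0.6798
  t46: +6.3971
  t47: +1.0327
  t48: +2.5933
Σ = +214.9713 → |volume| = 214.97

Directed edges: 144 total, each appears once with its reverse present → watertight.

214.97 WATERTIGHT


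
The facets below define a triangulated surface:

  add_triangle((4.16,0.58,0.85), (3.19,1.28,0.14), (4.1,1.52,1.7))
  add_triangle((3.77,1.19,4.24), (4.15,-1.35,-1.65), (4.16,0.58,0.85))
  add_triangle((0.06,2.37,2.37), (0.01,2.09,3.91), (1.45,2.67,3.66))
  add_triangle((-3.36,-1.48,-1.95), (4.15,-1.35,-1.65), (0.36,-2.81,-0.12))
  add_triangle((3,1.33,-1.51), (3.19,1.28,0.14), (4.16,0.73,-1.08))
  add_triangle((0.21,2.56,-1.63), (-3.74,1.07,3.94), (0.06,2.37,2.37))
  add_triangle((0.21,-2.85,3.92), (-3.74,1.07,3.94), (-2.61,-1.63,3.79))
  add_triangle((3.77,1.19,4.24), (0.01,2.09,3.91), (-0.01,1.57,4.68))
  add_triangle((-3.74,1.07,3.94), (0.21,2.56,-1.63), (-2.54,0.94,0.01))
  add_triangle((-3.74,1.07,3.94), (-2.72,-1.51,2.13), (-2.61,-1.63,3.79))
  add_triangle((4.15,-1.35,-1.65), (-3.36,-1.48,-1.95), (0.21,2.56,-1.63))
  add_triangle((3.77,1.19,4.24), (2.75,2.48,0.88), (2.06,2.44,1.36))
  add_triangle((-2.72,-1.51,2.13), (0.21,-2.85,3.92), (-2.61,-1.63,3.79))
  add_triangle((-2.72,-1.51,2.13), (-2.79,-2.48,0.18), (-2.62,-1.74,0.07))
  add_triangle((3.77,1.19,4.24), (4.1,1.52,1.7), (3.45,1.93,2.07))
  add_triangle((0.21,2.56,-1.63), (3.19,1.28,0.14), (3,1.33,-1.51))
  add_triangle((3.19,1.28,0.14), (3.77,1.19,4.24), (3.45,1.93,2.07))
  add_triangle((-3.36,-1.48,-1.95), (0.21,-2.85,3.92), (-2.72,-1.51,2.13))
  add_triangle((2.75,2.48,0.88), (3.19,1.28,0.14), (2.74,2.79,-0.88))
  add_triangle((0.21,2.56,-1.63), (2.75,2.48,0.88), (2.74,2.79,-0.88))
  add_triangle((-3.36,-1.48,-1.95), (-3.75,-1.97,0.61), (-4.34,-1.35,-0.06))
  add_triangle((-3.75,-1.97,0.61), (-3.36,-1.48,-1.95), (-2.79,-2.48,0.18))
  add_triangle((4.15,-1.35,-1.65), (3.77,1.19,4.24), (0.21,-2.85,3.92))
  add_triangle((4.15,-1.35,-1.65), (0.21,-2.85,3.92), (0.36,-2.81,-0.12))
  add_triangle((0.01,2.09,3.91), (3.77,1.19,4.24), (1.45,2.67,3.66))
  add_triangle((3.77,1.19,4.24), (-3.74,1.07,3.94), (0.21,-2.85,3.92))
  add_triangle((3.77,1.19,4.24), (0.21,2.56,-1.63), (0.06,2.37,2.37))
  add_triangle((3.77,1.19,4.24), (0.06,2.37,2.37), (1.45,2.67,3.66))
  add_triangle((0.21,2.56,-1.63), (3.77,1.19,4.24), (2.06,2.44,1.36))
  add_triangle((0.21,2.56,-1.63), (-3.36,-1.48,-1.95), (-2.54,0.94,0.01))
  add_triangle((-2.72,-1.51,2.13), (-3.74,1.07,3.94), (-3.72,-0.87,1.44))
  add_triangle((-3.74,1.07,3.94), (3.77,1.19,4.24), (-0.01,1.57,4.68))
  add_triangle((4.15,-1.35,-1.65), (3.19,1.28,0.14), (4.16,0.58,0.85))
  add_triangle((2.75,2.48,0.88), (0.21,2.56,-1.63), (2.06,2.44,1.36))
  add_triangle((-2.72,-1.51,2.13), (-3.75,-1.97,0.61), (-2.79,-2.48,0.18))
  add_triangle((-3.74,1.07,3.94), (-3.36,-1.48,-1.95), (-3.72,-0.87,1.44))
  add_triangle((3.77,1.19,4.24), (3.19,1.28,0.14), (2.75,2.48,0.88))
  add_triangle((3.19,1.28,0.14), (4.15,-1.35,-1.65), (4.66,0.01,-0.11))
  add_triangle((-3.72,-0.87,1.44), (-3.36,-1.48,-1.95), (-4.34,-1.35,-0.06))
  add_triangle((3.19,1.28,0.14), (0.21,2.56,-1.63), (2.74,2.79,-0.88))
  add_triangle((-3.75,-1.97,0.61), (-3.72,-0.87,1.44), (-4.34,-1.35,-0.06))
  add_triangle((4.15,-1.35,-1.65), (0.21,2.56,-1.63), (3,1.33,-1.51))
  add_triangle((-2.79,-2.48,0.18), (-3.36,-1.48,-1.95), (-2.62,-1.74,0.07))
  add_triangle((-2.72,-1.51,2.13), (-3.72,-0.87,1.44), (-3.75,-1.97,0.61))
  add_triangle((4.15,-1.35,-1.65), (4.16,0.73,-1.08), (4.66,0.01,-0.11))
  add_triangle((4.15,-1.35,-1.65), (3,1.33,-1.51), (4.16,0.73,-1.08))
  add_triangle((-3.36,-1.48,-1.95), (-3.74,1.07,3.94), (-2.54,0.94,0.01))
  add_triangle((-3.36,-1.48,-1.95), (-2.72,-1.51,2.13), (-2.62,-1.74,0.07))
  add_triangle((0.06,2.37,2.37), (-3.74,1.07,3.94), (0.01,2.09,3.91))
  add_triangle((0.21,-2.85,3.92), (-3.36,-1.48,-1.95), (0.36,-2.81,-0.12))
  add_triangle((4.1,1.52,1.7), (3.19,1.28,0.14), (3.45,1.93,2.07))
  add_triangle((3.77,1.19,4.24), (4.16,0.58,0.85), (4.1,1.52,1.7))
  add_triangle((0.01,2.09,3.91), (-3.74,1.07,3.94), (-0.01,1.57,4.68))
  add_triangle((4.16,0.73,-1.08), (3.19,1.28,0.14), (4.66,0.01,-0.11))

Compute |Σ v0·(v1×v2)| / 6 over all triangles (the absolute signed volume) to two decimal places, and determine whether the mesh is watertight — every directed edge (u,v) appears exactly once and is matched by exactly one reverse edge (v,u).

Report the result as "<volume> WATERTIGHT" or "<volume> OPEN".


153.71 WATERTIGHT

Per-triangle v0·(v1×v2)/6:
  t1: +0.8359
  t2: +3.4889
  t3: +1.0106
  t4: +6.1614
  t5: +0.9045
  t6: +6.0701
  t7: +4.3258
  t8: +2.2975
  t9: +4.1665
  t10: +2.5735
  t11: +8.7258
  t12: +1.5194
  t13: +2.0130
  t14: -0.5770
  t15: +1.2815
  t16: +2.0508
  t17: -1.5113
  t18: +5.4476
  t19: +1.4145
  t20: +1.6607
  t21: +1.3145
  t22: +1.6315
  t23: +17.7328
  t24: +7.4123
  t25: +2.7587
  t26: +20.1364
  t27: +6.3646
  t28: -0.2030
  t29: -0.5994
  t30: +4.0705
  t31: +2.6490
  t32: +1.4185
  t33: +2.1309
  t34: +1.2144
  t35: +1.0837
  t36: +2.8466
  t37: +3.1123
  t38: -1.3075
  t39: -0.0737
  t40: +0.1568
  t41: +1.0043
  t42: +1.8899
  t43: -0.5240
  t44: +1.1859
  t45: +1.9054
  t46: +1.3725
  t47: +4.7866
  t48: -0.9391
  t49: +2.6595
  t50: +6.8560
  t51: +0.5686
  t52: +1.8842
  t53: +2.2618
  t54: +1.0914
Σ = +153.7130 → |volume| = 153.71

Directed edges: 162 total, each appears once with its reverse present → watertight.


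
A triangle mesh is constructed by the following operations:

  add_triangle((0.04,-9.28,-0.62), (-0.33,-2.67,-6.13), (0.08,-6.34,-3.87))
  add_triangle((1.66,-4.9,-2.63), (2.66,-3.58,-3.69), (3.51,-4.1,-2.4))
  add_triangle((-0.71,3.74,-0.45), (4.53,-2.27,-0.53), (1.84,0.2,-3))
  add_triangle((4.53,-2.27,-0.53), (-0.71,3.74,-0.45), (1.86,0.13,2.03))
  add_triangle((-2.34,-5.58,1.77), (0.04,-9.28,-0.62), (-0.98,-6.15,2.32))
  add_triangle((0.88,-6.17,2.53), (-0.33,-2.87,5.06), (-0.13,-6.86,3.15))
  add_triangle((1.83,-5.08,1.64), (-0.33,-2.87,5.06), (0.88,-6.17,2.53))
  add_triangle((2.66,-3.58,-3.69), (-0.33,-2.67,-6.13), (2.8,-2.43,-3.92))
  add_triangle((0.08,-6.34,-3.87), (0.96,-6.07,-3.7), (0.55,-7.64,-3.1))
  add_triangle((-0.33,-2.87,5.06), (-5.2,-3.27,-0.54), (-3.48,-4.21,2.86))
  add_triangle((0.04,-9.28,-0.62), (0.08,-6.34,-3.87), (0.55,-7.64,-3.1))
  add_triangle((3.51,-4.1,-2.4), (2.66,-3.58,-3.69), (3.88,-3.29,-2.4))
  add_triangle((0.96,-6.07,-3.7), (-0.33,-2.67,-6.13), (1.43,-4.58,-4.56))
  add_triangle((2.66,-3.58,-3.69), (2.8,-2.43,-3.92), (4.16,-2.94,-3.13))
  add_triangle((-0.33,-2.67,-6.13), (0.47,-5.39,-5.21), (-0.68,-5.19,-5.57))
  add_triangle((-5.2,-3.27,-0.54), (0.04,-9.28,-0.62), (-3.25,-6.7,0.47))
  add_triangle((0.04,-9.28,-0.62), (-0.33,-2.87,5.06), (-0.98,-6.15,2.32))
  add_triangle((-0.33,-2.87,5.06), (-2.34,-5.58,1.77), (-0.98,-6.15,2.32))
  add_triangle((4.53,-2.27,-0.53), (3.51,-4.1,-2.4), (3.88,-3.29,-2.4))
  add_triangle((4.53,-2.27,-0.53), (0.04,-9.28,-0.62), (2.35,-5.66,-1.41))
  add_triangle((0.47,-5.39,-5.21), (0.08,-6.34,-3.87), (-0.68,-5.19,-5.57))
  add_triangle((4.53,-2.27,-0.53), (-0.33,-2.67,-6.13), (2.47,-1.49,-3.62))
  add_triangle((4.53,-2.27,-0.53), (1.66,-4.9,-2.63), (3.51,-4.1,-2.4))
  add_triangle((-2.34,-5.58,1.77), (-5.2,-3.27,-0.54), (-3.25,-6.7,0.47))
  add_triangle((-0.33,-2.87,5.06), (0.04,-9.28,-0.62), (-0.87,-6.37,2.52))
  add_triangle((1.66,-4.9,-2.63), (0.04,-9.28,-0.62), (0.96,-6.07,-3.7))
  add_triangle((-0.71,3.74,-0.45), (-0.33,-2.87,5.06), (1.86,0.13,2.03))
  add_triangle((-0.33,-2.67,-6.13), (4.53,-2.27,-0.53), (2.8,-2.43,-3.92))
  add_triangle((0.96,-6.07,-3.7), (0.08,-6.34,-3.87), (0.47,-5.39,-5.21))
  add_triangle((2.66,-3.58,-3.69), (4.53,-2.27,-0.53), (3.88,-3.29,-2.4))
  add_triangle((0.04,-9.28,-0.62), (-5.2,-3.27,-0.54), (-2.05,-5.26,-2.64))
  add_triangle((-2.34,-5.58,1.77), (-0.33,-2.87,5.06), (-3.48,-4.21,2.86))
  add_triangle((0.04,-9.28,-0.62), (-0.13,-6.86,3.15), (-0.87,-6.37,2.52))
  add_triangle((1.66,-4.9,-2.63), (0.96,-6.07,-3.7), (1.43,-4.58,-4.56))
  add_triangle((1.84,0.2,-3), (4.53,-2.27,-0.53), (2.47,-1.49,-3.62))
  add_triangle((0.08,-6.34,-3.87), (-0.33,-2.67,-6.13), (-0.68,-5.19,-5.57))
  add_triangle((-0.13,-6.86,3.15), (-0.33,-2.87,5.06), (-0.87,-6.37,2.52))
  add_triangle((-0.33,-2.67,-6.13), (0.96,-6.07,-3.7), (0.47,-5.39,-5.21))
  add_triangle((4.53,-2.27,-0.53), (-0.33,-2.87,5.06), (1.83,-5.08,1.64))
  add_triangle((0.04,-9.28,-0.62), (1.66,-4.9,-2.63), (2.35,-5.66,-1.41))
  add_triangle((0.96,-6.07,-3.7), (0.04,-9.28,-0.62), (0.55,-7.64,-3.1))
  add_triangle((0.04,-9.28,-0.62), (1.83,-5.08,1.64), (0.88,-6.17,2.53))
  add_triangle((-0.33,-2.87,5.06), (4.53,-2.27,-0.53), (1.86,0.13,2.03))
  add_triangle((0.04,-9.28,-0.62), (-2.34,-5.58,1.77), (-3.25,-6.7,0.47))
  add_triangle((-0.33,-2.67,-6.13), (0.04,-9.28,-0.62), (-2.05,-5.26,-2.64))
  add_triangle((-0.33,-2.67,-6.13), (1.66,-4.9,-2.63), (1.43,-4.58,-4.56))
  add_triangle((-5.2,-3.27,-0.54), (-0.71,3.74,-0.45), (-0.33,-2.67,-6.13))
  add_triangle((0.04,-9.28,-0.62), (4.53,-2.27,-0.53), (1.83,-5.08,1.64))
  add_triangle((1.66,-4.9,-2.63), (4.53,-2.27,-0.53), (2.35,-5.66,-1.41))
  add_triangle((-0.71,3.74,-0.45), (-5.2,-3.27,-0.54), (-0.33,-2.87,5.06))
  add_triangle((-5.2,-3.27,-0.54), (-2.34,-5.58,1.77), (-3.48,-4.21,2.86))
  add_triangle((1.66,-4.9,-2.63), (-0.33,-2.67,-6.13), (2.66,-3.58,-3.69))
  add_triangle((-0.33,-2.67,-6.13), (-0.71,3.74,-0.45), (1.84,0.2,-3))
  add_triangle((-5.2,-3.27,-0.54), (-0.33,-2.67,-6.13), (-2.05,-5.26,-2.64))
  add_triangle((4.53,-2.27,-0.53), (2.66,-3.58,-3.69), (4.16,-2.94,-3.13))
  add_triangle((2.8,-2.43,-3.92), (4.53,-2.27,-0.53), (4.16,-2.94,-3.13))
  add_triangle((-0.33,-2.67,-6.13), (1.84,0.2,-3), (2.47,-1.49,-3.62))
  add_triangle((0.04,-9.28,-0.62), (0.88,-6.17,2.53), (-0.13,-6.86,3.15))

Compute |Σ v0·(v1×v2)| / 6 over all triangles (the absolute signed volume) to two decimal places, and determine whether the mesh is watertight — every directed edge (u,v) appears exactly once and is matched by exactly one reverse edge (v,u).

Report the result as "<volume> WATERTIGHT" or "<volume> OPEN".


Per-triangle v0·(v1×v2)/6:
  t1: +2.3053
  t2: +2.8277
  t3: +6.6636
  t4: +6.1703
  t5: +6.6494
  t6: +4.1698
  t7: +4.0775
  t8: +3.9584
  t9: +1.4570
  t10: +1.4922
  t11: +2.5453
  t12: +1.2898
  t13: +4.5600
  t14: +1.6092
  t15: +3.3312
  t16: +9.0308
  t17: +6.7295
  t18: +5.8710
  t19: +1.4185
  t20: +5.8531
  t21: +2.5326
  t22: +5.9558
  t23: +1.8048
  t24: +5.2480
  t25: -5.7300
  t26: +5.0250
  t27: +6.6542
  t28: -2.9076
  t29: +1.7944
  t30: +0.1314
  t31: +17.4254
  t32: +7.8551
  t33: +4.2816
  t34: +1.8379
  t35: +3.3522
  t36: -2.6219
  t37: +3.3335
  t38: +0.2774
  t39: +11.5334
  t40: +5.6669
  t41: +1.1055
  t42: +5.6153
  t43: +9.1773
  t44: +7.5116
  t45: +17.8705
  t46: -1.6526
  t47: +22.9201
  t48: +14.8965
  t49: +4.7569
  t50: +17.6152
  t51: +7.9435
  t52: +7.3341
  t53: +9.1042
  t54: +15.7981
  t55: +2.3023
  t56: +0.2707
  t57: +3.9248
  t58: +5.4889
Σ = +307.4427 → |volume| = 307.44

Directed edges: 174 total, each appears once with its reverse present → watertight.

307.44 WATERTIGHT


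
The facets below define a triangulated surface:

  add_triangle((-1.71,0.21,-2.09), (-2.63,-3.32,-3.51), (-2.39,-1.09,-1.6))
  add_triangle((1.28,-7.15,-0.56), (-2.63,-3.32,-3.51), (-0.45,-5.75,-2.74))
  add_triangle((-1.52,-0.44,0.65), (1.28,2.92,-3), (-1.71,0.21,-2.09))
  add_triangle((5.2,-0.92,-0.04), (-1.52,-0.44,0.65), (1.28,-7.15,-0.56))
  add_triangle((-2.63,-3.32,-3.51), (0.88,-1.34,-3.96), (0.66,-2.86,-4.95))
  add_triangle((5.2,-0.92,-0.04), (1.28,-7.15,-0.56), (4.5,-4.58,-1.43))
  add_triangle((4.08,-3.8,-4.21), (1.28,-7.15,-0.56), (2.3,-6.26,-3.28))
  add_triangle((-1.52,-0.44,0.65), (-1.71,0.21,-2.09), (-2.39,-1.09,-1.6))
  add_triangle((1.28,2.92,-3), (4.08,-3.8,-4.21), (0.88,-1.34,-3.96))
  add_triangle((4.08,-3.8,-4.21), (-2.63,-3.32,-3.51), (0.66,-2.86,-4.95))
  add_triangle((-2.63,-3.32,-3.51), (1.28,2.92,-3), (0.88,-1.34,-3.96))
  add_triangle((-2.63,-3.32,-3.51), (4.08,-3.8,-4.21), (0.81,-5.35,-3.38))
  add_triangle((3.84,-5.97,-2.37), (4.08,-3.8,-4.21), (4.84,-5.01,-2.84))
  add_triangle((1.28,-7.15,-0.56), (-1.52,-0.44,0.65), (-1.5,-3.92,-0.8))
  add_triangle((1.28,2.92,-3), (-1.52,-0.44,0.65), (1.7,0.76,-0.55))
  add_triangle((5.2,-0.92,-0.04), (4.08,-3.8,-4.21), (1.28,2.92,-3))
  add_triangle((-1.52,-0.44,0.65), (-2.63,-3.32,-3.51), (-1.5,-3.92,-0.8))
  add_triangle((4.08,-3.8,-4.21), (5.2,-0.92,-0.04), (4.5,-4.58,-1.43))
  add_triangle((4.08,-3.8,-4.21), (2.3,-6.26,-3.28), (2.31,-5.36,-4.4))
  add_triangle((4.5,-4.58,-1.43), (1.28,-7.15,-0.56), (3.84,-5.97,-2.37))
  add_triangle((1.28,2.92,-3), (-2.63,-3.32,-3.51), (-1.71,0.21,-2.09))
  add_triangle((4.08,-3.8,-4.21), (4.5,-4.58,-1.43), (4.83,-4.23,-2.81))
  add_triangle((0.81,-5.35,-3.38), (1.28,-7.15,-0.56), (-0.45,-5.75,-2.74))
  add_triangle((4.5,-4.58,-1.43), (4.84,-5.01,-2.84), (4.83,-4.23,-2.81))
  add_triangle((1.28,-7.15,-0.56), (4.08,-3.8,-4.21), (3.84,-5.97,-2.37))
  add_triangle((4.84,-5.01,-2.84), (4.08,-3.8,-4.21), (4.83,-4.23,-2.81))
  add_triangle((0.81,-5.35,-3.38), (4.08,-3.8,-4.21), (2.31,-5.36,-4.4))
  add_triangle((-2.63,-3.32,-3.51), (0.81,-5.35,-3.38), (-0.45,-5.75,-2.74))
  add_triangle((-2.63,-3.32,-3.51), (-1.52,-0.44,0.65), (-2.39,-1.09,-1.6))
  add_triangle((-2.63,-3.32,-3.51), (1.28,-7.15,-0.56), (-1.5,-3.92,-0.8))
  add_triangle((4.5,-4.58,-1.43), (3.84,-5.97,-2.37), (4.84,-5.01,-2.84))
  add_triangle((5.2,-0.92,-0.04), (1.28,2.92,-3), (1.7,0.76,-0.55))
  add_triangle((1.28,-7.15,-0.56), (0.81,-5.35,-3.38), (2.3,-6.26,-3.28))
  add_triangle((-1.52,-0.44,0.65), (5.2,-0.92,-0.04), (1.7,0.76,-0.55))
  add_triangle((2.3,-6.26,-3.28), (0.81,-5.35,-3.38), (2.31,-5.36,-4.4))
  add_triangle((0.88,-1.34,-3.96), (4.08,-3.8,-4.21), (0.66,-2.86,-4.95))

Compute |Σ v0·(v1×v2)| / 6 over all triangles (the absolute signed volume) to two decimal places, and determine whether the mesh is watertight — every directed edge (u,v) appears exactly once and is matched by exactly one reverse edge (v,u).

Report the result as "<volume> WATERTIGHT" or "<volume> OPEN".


Per-triangle v0·(v1×v2)/6:
  t1: +1.4882
  t2: +3.0682
  t3: +1.3841
  t4: +4.1681
  t5: +2.0477
  t6: +6.5687
  t7: +5.8037
  t8: +0.7529
  t9: +9.1283
  t10: +7.2458
  t11: +7.9933
  t12: +9.4678
  t13: +2.9625
  t14: +2.7351
  t15: +0.2808
  t16: +19.3717
  t17: +3.1584
  t18: +9.9806
  t19: +3.6679
  t20: +4.8051
  t21: +4.9982
  t22: -1.1615
  t23: +4.8168
  t24: +0.7500
  t25: +5.2129
  t26: +1.1357
  t27: -0.7503
  t28: +4.1568
  t29: +1.2321
  t30: +6.6330
  t31: +1.9408
  t32: +1.2848
  t33: +4.6525
  t34: +0.2569
  t35: +2.1240
  t36: +3.1491
Σ = +146.5107 → |volume| = 146.51

Directed edges: 108 total, each appears once with its reverse present → watertight.

146.51 WATERTIGHT
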